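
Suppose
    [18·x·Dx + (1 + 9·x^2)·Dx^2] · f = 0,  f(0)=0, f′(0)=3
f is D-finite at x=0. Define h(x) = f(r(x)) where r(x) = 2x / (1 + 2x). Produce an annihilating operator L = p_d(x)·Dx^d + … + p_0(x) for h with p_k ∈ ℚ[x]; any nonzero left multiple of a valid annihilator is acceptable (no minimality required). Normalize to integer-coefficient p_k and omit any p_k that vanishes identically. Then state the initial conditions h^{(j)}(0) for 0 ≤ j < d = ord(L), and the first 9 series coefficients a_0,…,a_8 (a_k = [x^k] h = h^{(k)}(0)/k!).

L = (4 + 80·x)·Dx + (1 + 4·x + 40·x^2)·Dx^2  (order 2).
h: a_k = 0, 6, -12, -48, 384, -384/5, -9984, 254976/7, 172032, …
ICs: h(0) = 0, h′(0) = 6.

f: a_k = 0, 3, 0, -9, 0, 243/5, 0, -2187/7, 0, …
h₀=f(r): pull back L_f along r ⇒ L₀.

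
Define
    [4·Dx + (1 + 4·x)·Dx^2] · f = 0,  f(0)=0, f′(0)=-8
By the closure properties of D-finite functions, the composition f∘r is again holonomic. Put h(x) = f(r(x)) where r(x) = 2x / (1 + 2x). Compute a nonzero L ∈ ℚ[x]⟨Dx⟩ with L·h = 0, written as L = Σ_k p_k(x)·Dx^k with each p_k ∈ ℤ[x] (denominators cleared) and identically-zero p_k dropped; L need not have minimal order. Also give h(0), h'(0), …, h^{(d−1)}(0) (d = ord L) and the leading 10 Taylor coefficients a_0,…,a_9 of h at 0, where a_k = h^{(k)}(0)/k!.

L = (12 + 40·x)·Dx + (1 + 12·x + 20·x^2)·Dx^2  (order 2).
h: a_k = 0, -16, 96, -1984/3, 4992, -199936/5, 333312, -19999744/7, 24999936, -1999998976/9, …
ICs: h(0) = 0, h′(0) = -16.

f: a_k = 0, -8, 16, -128/3, 128, -2048/5, 4096/3, -32768/7, 16384, -524288/9, …
h₀=f(r): pull back L_f along r ⇒ L₀.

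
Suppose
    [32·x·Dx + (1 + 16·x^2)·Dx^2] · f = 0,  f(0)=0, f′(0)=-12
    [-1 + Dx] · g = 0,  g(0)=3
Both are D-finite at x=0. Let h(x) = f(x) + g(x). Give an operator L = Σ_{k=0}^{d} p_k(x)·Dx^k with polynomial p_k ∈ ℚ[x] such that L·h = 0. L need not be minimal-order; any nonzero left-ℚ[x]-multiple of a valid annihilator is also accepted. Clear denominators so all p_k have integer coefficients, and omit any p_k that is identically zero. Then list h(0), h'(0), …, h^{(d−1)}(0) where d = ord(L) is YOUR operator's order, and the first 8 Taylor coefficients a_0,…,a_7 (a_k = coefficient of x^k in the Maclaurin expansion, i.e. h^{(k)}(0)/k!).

L = (32 - 32·x - 1536·x^2 - 512·x^3)·Dx + (-33 + 1504·x^2 - 256·x^4)·Dx^2 + (1 + 32·x + 32·x^2 + 512·x^3 + 256·x^4)·Dx^3  (order 3).
h: a_k = 3, -9, 3/2, 129/2, 1/8, -4915/8, 1/240, 11796481/1680, …
ICs: h(0) = 3, h′(0) = -9, h′′(0) = 3.

f: a_k = 0, -12, 0, 64, 0, -3072/5, 0, 49152/7, …
g: a_k = 3, 3, 3/2, 1/2, 1/8, 1/40, 1/240, 1/1680, …
Sum ⇒ L₀ = lclm(L_f,L_g) in ℚ(x)⟨Dx⟩.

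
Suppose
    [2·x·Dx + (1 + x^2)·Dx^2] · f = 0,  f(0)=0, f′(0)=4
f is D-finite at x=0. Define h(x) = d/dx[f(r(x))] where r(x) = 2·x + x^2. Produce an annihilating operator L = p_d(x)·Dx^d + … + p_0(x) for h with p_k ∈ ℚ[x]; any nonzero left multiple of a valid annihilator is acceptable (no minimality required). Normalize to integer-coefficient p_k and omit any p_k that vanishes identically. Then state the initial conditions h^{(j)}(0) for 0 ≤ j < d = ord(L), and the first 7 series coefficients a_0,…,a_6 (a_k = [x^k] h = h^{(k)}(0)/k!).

f: a_k = 0, 4, 0, -4/3, 0, 4/5, 0, …
h₀=f(r): pull back L_f along r ⇒ L₀.
h=h₀': d/dx-closure on L₀ ⇒ L.
L = (-1 + 8·x + 16·x^2 + 12·x^3 + 3·x^4) + (1 + x + 4·x^2 + 8·x^3 + 5·x^4 + x^5)·Dx  (order 1).
h: a_k = 8, 8, -32, -64, 88, 376, -64, …
ICs: h(0) = 8.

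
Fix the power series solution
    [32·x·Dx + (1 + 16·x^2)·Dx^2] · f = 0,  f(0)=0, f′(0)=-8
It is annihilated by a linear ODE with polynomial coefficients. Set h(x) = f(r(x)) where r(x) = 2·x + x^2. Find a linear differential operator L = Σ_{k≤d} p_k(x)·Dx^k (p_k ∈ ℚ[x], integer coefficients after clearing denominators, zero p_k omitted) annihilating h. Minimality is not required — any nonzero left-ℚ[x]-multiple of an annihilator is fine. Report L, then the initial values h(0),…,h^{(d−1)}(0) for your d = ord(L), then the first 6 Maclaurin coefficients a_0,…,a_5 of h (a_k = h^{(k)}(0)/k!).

f: a_k = 0, -8, 0, 128/3, 0, -2048/5, …
Substitute x→r, Dx→(1/r')Dx; clear ⇒ L₀.
L = (-1 + 128·x + 256·x^2 + 192·x^3 + 48·x^4)·Dx + (1 + x + 64·x^2 + 128·x^3 + 80·x^4 + 16·x^5)·Dx^2  (order 2).
h: a_k = 0, -16, -8, 1024/3, 512, -64256/5, …
ICs: h(0) = 0, h′(0) = -16.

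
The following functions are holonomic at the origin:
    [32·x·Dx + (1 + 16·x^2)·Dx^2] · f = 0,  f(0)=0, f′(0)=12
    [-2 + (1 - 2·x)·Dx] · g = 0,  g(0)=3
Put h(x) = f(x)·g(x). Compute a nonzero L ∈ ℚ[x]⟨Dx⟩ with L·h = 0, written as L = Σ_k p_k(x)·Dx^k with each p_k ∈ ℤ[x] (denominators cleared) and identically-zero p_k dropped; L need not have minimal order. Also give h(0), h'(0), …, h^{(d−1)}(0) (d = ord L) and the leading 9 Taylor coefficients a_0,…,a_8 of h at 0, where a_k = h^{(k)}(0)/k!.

L = 64·x + (4 - 32·x + 128·x^2)·Dx + (-1 + 2·x - 16·x^2 + 32·x^3)·Dx^2  (order 2).
h: a_k = 0, 36, 72, -48, -96, 8256/5, 16512/5, -506112/35, -1012224/35, …
ICs: h(0) = 0, h′(0) = 36.

f: a_k = 0, 12, 0, -64, 0, 3072/5, 0, -49152/7, 0, …
g: a_k = 3, 6, 12, 24, 48, 96, 192, 384, 768, …
h₀=f·g: eliminate ⇒ L₀, order ≤ 2·1.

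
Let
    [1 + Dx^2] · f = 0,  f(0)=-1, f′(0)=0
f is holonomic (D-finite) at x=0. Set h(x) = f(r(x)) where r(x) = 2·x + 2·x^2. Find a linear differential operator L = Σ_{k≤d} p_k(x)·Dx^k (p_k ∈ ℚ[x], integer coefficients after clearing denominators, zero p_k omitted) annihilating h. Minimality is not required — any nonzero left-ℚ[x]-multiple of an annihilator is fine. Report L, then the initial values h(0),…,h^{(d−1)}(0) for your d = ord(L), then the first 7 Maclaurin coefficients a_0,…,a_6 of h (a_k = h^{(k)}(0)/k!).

f: a_k = -1, 0, 1/2, 0, -1/24, 0, 1/720, …
Substitute x→r, Dx→(1/r')Dx; clear ⇒ L₀.
L = (4 + 24·x + 48·x^2 + 32·x^3) - 2·Dx + (1 + 2·x)·Dx^2  (order 2).
h: a_k = -1, 0, 2, 4, 4/3, -8/3, -176/45, …
ICs: h(0) = -1, h′(0) = 0.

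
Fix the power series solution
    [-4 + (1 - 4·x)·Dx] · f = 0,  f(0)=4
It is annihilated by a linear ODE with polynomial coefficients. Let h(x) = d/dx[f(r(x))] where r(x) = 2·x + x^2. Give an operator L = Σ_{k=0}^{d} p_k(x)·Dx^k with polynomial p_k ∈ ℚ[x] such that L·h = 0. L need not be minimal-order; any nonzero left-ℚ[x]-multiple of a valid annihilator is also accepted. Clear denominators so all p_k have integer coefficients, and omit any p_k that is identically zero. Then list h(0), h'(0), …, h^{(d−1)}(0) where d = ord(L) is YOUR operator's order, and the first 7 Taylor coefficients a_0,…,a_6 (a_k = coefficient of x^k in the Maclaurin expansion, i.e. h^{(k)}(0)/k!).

L = (17 + 24·x + 12·x^2) + (-1 + 7·x + 12·x^2 + 4·x^3)·Dx  (order 1).
h: a_k = 32, 544, 6912, 78080, 826880, 8406528, 83091456, …
ICs: h(0) = 32.

f: a_k = 4, 16, 64, 256, 1024, 4096, 16384, …
f∘r: x↦r, Dx↦Dx/r' in L_f ⇒ L₀.
Derive L from L₀ (diff closure).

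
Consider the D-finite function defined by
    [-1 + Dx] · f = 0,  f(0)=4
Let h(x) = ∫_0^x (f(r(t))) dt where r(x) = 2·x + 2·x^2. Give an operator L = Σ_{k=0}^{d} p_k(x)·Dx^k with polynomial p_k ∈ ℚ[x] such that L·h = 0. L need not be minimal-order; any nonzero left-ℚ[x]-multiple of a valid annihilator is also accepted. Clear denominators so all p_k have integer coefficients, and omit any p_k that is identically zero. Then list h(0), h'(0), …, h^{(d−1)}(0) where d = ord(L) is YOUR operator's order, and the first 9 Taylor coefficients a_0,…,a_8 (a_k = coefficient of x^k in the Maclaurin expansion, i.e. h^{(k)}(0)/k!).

L = (-2 - 4·x)·Dx + Dx^2  (order 2).
h: a_k = 0, 4, 4, 16/3, 16/3, 16/3, 208/45, 1216/315, 928/315, …
ICs: h(0) = 0, h′(0) = 4.

f: a_k = 4, 4, 2, 2/3, 1/6, 1/30, 1/180, 1/1260, 1/10080, …
L₀ from L_f via x↦r, Dx↦r'^{-1}Dx.
h=∫h₀ ⇒ L = L₀·Dx.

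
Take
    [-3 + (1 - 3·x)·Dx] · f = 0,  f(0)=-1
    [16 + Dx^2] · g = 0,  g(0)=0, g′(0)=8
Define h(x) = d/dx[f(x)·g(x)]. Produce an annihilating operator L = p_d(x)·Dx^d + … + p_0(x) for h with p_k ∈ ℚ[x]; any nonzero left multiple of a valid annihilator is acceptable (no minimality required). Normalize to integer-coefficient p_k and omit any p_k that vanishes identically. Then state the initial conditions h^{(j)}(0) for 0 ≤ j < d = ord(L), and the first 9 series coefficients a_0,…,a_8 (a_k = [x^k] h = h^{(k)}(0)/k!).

L = (-2 - 96·x + 144·x^2) + (-6 + 18·x)·Dx + (1 - 6·x + 9·x^2)·Dx^2  (order 2).
h: a_k = -8, -48, -152, -608, -7096/3, -42576/5, -1339096/45, -10712768/105, -108470872/315, …
ICs: h(0) = -8, h′(0) = -48.

f: a_k = -1, -3, -9, -27, -81, -243, -729, -2187, -6561, …
g: a_k = 0, 8, 0, -64/3, 0, 256/15, 0, -2048/315, 0, …
Sym-product of L_f,L_g gives L₀ (≤ ord 2).
Differentiate: ansatz ord ≤ ord L₀ ⇒ L.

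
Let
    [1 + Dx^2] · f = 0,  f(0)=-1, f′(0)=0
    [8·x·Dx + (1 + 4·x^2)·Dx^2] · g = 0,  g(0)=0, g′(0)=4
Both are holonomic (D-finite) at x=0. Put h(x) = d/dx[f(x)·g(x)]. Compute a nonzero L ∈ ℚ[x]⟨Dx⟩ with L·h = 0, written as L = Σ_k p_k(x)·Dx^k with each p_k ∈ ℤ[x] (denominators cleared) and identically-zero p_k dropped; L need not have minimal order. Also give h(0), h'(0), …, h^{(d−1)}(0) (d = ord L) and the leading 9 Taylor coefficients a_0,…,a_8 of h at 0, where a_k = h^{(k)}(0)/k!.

L = (3893 + 34584·x^2 + 286832·x^4 + 57600·x^6 + 768·x^8 - 10240·x^10 + 4096·x^12) + (2192·x + 44864·x^3 + 156160·x^5 + 51200·x^7 + 20480·x^9 + 16384·x^11)·Dx + (3978 + 36208·x^2 + 296160·x^4 + 76288·x^6 + 9728·x^8 - 4096·x^10 + 8192·x^12)·Dx^2 + (2192·x + 44864·x^3 + 156160·x^5 + 51200·x^7 + 20480·x^9 + 16384·x^11)·Dx^3 + (85 + 1624·x^2 + 9328·x^4 + 18688·x^6 + 8960·x^8 + 6144·x^10 + 4096·x^12)·Dx^4  (order 4).
h: a_k = -4, 0, 22, 0, -469/6, 0, 54431/180, 0, -801991/672, …
ICs: h(0) = -4, h′(0) = 0, h′′(0) = 44, h′′′(0) = 0.

f: a_k = -1, 0, 1/2, 0, -1/24, 0, 1/720, 0, -1/40320, …
g: a_k = 0, 4, 0, -16/3, 0, 64/5, 0, -256/7, 0, …
f·g: L₀ = L_f ⊗_s L_g, ord ≤ 2·2.
h=h₀': d/dx-closure on L₀ ⇒ L.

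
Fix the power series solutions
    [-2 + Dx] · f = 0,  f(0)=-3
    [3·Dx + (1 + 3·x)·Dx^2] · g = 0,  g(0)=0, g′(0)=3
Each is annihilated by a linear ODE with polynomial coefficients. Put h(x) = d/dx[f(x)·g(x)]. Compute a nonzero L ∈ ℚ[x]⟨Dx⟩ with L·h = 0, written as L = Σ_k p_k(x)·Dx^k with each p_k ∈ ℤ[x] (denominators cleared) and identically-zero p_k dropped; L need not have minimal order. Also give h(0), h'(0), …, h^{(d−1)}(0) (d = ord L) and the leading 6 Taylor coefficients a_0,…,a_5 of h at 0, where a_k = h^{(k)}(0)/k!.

L = (20 - 24·x + 72·x^2) + (-8 + 6·x - 72·x^2)·Dx + (-1 + 3·x + 18·x^2)·Dx^2  (order 2).
h: a_k = -9, -9, -54, 87, -663/2, 990, …
ICs: h(0) = -9, h′(0) = -9.

f: a_k = -3, -6, -6, -4, -2, -4/5, …
g: a_k = 0, 3, -9/2, 9, -81/4, 243/5, …
h₀=f·g: eliminate ⇒ L₀, order ≤ 1·2.
Differentiate: ansatz ord ≤ ord L₀ ⇒ L.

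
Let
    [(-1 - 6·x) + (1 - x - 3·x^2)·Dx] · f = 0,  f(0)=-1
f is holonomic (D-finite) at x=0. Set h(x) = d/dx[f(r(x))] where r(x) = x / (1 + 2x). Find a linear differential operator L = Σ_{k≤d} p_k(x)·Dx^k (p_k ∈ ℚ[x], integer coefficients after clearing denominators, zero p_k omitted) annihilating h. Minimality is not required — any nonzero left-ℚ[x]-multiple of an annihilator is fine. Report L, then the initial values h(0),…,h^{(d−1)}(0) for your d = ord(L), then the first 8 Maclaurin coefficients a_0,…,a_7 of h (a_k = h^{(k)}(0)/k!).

L = (4 + 6·x + 30·x^2 + 32·x^3) + (-1 - 13·x - 45·x^2 - 38·x^3 + 16·x^4)·Dx  (order 1).
h: a_k = -1, -4, 15, -68, 280, -1110, 4277, -16144, …
ICs: h(0) = -1.

f: a_k = -1, -1, -4, -7, -19, -40, -97, -217, …
Change of var in L_f (x↦r) gives L₀.
Derive L from L₀ (diff closure).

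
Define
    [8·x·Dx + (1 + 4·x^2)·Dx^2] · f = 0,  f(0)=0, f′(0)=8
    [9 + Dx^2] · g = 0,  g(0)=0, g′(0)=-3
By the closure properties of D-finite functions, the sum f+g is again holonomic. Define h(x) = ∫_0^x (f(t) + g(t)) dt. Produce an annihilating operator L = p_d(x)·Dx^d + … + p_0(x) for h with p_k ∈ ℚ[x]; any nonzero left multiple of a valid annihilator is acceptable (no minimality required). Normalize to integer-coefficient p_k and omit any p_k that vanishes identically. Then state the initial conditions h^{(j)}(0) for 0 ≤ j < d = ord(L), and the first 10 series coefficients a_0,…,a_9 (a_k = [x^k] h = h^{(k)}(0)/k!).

f: a_k = 0, 8, 0, -32/3, 0, 128/5, 0, -512/7, 0, 2048/9, …
g: a_k = 0, -3, 0, 9/2, 0, -81/40, 0, 243/560, 0, -243/4480, …
Weyl lclm of L_f,L_g ⇒ L₀ (ord ≤ 4).
h=∫h₀ ⇒ L = L₀·Dx.
L = (-2808·x + 19008·x^3 + 10368·x^5)·Dx^2 + (9 + 1548·x^2 + 7344·x^4 + 5184·x^6)·Dx^3 + (-312·x + 2112·x^3 + 1152·x^5)·Dx^4 + (1 + 172·x^2 + 816·x^4 + 576·x^6)·Dx^5  (order 5).
h: a_k = 0, 0, 5/2, 0, -37/24, 0, 943/240, 0, -40717/4480, 0, …
ICs: h(0) = 0, h′(0) = 0, h′′(0) = 5, h′′′(0) = 0, h′′′′(0) = -37.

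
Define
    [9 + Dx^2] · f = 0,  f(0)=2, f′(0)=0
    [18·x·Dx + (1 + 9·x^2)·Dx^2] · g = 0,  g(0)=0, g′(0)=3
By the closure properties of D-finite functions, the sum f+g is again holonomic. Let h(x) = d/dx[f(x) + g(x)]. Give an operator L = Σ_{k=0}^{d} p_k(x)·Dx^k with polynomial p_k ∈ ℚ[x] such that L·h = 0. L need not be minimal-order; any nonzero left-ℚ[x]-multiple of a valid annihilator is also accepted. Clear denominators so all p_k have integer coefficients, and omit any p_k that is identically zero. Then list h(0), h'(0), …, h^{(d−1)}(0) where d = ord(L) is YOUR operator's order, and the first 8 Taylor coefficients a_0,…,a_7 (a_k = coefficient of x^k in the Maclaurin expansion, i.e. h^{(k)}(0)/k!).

L = (-1782·x + 20412·x^3 + 13122·x^5) + (-9 + 567·x^2 + 6561·x^4 + 6561·x^6)·Dx + (-198·x + 2268·x^3 + 1458·x^5)·Dx^2 + (-1 + 63·x^2 + 729·x^4 + 729·x^6)·Dx^3  (order 3).
h: a_k = 3, -18, -27, 27, 243, -243/20, -2187, 729/280, …
ICs: h(0) = 3, h′(0) = -18, h′′(0) = -54.

f: a_k = 2, 0, -9, 0, 27/4, 0, -81/40, 0, …
g: a_k = 0, 3, 0, -9, 0, 243/5, 0, -2187/7, …
f+g: L₀ = lclm(L_f,L_g), ord ≤ 2+2.
h₀' ⇒ L via d/dx closure of L₀.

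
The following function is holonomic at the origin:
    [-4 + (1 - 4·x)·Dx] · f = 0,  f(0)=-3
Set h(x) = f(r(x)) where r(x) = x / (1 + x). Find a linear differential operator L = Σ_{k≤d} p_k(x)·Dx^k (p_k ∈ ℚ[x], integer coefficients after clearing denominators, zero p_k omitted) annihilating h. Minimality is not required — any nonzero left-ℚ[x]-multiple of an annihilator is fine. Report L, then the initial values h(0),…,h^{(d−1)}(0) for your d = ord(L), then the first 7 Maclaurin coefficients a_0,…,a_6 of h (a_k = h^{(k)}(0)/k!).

f: a_k = -3, -12, -48, -192, -768, -3072, -12288, …
Substitute x→r, Dx→(1/r')Dx; clear ⇒ L₀.
L = 4 + (-1 + 2·x + 3·x^2)·Dx  (order 1).
h: a_k = -3, -12, -36, -108, -324, -972, -2916, …
ICs: h(0) = -3.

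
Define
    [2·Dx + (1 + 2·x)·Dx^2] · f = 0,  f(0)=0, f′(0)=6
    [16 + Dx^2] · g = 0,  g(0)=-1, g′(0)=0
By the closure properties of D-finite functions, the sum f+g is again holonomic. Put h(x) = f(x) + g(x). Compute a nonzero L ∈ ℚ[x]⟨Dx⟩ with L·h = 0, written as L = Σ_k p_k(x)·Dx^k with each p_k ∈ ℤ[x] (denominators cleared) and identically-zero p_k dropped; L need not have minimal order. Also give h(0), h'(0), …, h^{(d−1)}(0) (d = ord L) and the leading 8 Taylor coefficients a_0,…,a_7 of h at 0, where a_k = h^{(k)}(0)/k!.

f: a_k = 0, 6, -6, 8, -12, 96/5, -32, 384/7, …
g: a_k = -1, 0, 8, 0, -32/3, 0, 256/45, 0, …
Sum ⇒ L₀ = lclm(L_f,L_g) in ℚ(x)⟨Dx⟩.
L = (160 + 256·x + 256·x^2)·Dx + (48 + 224·x + 384·x^2 + 256·x^3)·Dx^2 + (10 + 16·x + 16·x^2)·Dx^3 + (3 + 14·x + 24·x^2 + 16·x^3)·Dx^4  (order 4).
h: a_k = -1, 6, 2, 8, -68/3, 96/5, -1184/45, 384/7, …
ICs: h(0) = -1, h′(0) = 6, h′′(0) = 4, h′′′(0) = 48.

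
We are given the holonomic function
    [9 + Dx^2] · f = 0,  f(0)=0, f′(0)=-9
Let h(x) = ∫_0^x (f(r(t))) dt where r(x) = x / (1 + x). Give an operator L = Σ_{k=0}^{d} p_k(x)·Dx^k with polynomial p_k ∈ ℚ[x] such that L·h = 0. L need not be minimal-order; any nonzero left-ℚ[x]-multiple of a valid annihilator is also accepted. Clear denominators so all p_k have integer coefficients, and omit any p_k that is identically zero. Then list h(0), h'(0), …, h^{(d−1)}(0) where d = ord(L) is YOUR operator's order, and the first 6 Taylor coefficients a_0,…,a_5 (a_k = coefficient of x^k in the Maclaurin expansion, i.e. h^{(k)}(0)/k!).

f: a_k = 0, -9, 0, 27/2, 0, -243/40, …
Substitute x→r, Dx→(1/r')Dx; clear ⇒ L₀.
h=∫₀ˣh₀: take L = L₀·Dx.
L = 9·Dx + (2 + 6·x + 6·x^2 + 2·x^3)·Dx^2 + (1 + 4·x + 6·x^2 + 4·x^3 + x^4)·Dx^3  (order 3).
h: a_k = 0, 0, -9/2, 3, 9/8, -63/10, …
ICs: h(0) = 0, h′(0) = 0, h′′(0) = -9.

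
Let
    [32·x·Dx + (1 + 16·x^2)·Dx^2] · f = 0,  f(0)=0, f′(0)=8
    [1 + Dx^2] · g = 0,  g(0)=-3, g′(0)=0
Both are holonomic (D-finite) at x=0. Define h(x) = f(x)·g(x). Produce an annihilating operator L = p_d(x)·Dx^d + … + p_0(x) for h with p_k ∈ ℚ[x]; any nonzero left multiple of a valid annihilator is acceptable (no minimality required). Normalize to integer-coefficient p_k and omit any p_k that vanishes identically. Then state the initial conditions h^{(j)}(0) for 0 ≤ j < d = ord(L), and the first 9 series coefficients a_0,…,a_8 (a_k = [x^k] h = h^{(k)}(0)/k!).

f: a_k = 0, 8, 0, -128/3, 0, 2048/5, 0, -32768/7, 0, …
g: a_k = -3, 0, 3/2, 0, -1/8, 0, 1/240, 0, -1/13440, …
h₀=f·g: eliminate ⇒ L₀, order ≤ 2·2.
L = (1105 + 51776·x^2 + 22016·x^4 + 16384·x^6 + 65536·x^8) + (2112·x + 35840·x^3 + 49152·x^5 + 262144·x^7)·Dx + (1122 + 52352·x^2 + 27648·x^4 + 32768·x^6 + 131072·x^8)·Dx^2 + (2112·x + 35840·x^3 + 49152·x^5 + 262144·x^7)·Dx^3 + (17 + 576·x^2 + 5632·x^4 + 16384·x^6 + 65536·x^8)·Dx^4  (order 4).
h: a_k = 0, -24, 0, 140, 0, -6469/5, 0, 3079271/210, 0, …
ICs: h(0) = 0, h′(0) = -24, h′′(0) = 0, h′′′(0) = 840.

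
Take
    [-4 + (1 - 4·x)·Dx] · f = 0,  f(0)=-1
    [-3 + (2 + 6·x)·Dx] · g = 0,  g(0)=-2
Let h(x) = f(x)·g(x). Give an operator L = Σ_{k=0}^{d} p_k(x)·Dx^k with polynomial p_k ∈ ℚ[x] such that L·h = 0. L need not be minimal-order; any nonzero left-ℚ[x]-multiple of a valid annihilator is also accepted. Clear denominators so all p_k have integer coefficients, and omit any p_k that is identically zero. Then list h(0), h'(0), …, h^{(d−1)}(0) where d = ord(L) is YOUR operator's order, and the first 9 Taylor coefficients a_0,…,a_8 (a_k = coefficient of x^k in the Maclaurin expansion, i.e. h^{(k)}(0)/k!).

L = (11 + 12·x) + (-2 + 2·x + 24·x^2)·Dx  (order 1).
h: a_k = 2, 11, 167/4, 1363/8, 43211/64, 347389/128, 5542915/512, 44415491/1024, 2839776755/16384, …
ICs: h(0) = 2.

f: a_k = -1, -4, -16, -64, -256, -1024, -4096, -16384, -65536, …
g: a_k = -2, -3, 9/4, -27/8, 405/64, -1701/128, 15309/512, -72171/1024, 2814669/16384, …
Sym-product of L_f,L_g gives L₀ (≤ ord 1).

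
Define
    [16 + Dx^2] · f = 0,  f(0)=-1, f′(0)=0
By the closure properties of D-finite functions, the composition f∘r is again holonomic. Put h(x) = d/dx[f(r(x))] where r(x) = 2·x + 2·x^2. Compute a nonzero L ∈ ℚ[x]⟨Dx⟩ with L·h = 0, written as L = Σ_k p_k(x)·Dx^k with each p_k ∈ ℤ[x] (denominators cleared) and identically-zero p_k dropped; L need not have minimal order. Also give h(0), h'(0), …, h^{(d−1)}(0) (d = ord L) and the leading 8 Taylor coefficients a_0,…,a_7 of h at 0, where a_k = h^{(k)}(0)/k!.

f: a_k = -1, 0, 8, 0, -32/3, 0, 256/45, 0, …
h₀=f(r): pull back L_f along r ⇒ L₀.
Derive L from L₀ (diff closure).
L = (76 + 512·x + 1536·x^2 + 2048·x^3 + 1024·x^4) + (-6 - 12·x)·Dx + (1 + 4·x + 4·x^2)·Dx^2  (order 2).
h: a_k = 0, 64, 192, -1664/3, -10240/3, -59392/15, 157696/15, 12283904/315, …
ICs: h(0) = 0, h′(0) = 64.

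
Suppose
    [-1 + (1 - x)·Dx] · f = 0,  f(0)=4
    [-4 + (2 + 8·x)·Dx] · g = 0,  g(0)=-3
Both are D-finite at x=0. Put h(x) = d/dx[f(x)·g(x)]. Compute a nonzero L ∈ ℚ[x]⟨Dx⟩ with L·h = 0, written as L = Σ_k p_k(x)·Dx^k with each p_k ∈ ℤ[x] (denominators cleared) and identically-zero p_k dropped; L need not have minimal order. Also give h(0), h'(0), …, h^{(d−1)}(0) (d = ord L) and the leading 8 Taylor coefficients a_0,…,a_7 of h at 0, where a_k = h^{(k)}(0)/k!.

L = (2 + 36·x + 12·x^2) + (-3 - 11·x + 6·x^2 + 8·x^3)·Dx  (order 1).
h: a_k = -36, -24, -180, 240, -1380, 4392, -17052, 62880, …
ICs: h(0) = -36.

f: a_k = 4, 4, 4, 4, 4, 4, 4, 4, …
g: a_k = -3, -6, 6, -12, 30, -84, 252, -792, …
Product ⇒ symmetric product L₀, ord ≤ 1.
Differentiate: ansatz ord ≤ ord L₀ ⇒ L.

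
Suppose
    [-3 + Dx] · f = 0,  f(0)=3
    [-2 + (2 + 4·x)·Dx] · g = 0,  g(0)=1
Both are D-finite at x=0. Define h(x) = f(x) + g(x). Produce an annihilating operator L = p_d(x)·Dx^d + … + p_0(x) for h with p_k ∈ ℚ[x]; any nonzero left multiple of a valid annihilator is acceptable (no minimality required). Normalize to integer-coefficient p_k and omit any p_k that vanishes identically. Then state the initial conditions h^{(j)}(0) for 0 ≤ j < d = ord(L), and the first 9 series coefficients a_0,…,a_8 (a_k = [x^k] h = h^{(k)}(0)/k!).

L = (12 + 18·x) + (-10 - 36·x - 36·x^2)·Dx + (2 + 10·x + 12·x^2)·Dx^2  (order 2).
h: a_k = 4, 10, 13, 14, 19/2, 139/20, 69/40, 471/140, -3207/1120, …
ICs: h(0) = 4, h′(0) = 10.

f: a_k = 3, 9, 27/2, 27/2, 81/8, 243/40, 243/80, 729/560, 2187/4480, …
g: a_k = 1, 1, -1/2, 1/2, -5/8, 7/8, -21/16, 33/16, -429/128, …
f+g: L₀ = lclm(L_f,L_g), ord ≤ 1+1.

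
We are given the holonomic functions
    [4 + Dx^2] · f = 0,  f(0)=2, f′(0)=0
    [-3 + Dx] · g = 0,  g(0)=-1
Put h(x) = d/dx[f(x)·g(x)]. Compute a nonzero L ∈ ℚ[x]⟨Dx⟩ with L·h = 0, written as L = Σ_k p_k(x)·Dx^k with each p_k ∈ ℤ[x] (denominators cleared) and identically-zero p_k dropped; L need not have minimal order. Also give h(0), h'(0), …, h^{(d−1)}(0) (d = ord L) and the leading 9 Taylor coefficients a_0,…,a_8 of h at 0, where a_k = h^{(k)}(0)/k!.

L = 13 - 6·Dx + Dx^2  (order 2).
h: a_k = -6, -10, 9, 119/3, 199/4, 407/12, 1483/120, 239/2520, -6267/2240, …
ICs: h(0) = -6, h′(0) = -10.

f: a_k = 2, 0, -4, 0, 4/3, 0, -8/45, 0, 4/315, …
g: a_k = -1, -3, -9/2, -9/2, -27/8, -81/40, -81/80, -243/560, -729/4480, …
Sym-product of L_f,L_g gives L₀ (≤ ord 2).
Derive L from L₀ (diff closure).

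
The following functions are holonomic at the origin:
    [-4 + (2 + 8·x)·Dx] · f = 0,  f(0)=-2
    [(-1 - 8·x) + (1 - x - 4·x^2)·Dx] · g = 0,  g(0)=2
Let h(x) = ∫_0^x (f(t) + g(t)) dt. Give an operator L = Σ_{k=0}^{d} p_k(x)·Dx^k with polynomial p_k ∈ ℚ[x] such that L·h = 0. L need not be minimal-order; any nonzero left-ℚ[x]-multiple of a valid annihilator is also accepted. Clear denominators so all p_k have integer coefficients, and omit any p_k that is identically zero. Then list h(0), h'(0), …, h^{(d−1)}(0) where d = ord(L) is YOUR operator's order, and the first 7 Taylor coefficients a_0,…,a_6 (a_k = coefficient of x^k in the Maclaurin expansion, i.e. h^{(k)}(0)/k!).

f: a_k = -2, -4, 4, -8, 20, -56, 168, …
g: a_k = 2, 2, 10, 18, 58, 130, 362, …
L₀ := lclm(L_f,L_g); ord L₀ ≤ 1+1.
∫: right-multiply L₀ by Dx.
L = (24 + 156·x + 336·x^2 + 640·x^3)·Dx + (-14 - 96·x - 420·x^2 - 1184·x^3 - 1600·x^4)·Dx^2 + (-1 + 11·x + 90·x^2 + 24·x^3 - 544·x^4 - 640·x^5)·Dx^3  (order 3).
h: a_k = 0, 0, -1, 14/3, 5/2, 78/5, 37/3, …
ICs: h(0) = 0, h′(0) = 0, h′′(0) = -2.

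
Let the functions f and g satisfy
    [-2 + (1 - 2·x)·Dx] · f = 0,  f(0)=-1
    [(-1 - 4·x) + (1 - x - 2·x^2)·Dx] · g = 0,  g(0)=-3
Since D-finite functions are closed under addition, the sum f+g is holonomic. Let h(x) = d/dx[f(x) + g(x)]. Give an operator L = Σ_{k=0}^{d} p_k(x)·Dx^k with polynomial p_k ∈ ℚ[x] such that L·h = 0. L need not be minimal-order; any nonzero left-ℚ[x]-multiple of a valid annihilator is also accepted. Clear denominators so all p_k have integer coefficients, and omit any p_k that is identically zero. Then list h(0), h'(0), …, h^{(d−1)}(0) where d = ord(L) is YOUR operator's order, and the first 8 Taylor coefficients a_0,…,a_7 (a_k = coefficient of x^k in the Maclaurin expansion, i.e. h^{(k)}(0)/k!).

f: a_k = -1, -2, -4, -8, -16, -32, -64, -128, …
g: a_k = -3, -3, -9, -15, -33, -63, -129, -255, …
L₀ := lclm(L_f,L_g); ord L₀ ≤ 1+1.
h₀' ⇒ L via d/dx closure of L₀.
L = 12 + (3 + 12·x)·Dx + (-1 + x + 2·x^2)·Dx^2  (order 2).
h: a_k = -5, -26, -69, -196, -475, -1158, -2681, -6152, …
ICs: h(0) = -5, h′(0) = -26.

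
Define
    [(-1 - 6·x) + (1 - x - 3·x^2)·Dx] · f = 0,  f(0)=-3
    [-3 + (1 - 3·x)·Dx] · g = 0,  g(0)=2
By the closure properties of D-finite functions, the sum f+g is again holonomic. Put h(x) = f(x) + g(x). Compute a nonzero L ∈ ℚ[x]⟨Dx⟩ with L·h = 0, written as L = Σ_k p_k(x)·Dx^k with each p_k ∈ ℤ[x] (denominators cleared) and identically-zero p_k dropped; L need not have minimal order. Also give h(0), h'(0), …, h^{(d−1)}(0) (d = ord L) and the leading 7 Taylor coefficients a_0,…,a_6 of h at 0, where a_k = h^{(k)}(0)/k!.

f: a_k = -3, -3, -12, -21, -57, -120, -291, …
g: a_k = 2, 6, 18, 54, 162, 486, 1458, …
h₀=f+g: left-lcm gives L₀, ord ≤ 2.
L = (6 - 108·x + 162·x^2 - 162·x^3) + (10 - 6·x - 108·x^2 + 270·x^3 - 324·x^4)·Dx + (-2 + 14·x - 33·x^2 + 18·x^3 + 54·x^4 - 81·x^5)·Dx^2  (order 2).
h: a_k = -1, 3, 6, 33, 105, 366, 1167, …
ICs: h(0) = -1, h′(0) = 3.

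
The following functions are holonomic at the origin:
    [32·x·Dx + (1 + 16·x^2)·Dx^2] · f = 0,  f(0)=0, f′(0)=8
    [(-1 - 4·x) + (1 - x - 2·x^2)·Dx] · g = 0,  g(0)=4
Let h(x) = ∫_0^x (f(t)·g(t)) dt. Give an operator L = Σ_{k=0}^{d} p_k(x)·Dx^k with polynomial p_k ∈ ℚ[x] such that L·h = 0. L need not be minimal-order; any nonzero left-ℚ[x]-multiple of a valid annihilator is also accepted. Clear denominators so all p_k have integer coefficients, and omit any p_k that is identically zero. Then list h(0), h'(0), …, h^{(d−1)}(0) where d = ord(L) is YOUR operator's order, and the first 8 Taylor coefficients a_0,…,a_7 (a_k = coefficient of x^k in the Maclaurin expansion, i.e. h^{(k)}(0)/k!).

f: a_k = 0, 8, 0, -128/3, 0, 2048/5, 0, -32768/7, …
g: a_k = 4, 4, 12, 20, 44, 84, 172, 340, …
Sym-product of L_f,L_g gives L₀ (≤ ord 2).
Integrate: L := L₀·Dx.
L = (4 + 32·x + 192·x^2)·Dx + (2 - 24·x + 64·x^2 + 192·x^3)·Dx^2 + (-1 + x - 14·x^2 + 16·x^3 + 32·x^4)·Dx^3  (order 3).
h: a_k = 0, 0, 16, 32/3, -56/3, -32/15, 1232/5, 21856/105, …
ICs: h(0) = 0, h′(0) = 0, h′′(0) = 32.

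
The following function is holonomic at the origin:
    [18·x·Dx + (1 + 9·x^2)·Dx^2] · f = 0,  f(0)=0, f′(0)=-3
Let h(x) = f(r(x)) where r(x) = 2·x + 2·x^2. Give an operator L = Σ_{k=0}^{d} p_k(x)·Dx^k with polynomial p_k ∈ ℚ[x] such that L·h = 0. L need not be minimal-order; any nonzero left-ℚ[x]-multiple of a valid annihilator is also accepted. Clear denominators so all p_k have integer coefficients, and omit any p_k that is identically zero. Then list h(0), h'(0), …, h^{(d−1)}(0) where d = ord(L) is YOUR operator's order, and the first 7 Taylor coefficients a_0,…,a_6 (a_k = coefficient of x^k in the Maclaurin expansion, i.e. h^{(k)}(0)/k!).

L = (-2 + 72·x + 288·x^2 + 432·x^3 + 216·x^4)·Dx + (1 + 2·x + 36·x^2 + 144·x^3 + 180·x^4 + 72·x^5)·Dx^2  (order 2).
h: a_k = 0, -6, -6, 72, 216, -6696/5, -7704, …
ICs: h(0) = 0, h′(0) = -6.

f: a_k = 0, -3, 0, 9, 0, -243/5, 0, …
h₀=f(r): pull back L_f along r ⇒ L₀.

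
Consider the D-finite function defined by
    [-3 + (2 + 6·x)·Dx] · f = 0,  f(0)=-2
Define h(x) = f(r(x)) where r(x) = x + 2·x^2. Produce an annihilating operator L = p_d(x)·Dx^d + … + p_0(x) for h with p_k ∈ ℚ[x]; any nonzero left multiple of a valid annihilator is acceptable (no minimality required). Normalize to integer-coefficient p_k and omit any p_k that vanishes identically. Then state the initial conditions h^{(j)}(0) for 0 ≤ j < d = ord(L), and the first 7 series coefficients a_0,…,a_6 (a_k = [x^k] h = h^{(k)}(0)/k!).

L = (-3 - 12·x) + (2 + 6·x + 12·x^2)·Dx  (order 1).
h: a_k = -2, -3, -15/4, 45/8, -315/64, -405/128, 11205/512, …
ICs: h(0) = -2.

f: a_k = -2, -3, 9/4, -27/8, 405/64, -1701/128, 15309/512, …
L₀ from L_f via x↦r, Dx↦r'^{-1}Dx.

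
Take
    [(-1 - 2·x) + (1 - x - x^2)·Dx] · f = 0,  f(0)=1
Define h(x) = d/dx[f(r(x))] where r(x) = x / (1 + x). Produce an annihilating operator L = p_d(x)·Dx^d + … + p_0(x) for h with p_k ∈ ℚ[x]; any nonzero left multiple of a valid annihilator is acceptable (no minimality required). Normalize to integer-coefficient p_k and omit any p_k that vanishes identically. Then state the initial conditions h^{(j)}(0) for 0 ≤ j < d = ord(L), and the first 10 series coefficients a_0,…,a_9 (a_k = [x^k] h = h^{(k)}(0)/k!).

f: a_k = 1, 1, 2, 3, 5, 8, 13, 21, 34, 55, …
L₀ from L_f via x↦r, Dx↦r'^{-1}Dx.
h₀' ⇒ L via d/dx closure of L₀.
L = (2 + 6·x + 12·x^2 + 6·x^3) + (-1 - 5·x - 6·x^2 + x^3 + 3·x^4)·Dx  (order 1).
h: a_k = 1, 2, 0, 4, -5, 12, -21, 40, -72, 130, …
ICs: h(0) = 1.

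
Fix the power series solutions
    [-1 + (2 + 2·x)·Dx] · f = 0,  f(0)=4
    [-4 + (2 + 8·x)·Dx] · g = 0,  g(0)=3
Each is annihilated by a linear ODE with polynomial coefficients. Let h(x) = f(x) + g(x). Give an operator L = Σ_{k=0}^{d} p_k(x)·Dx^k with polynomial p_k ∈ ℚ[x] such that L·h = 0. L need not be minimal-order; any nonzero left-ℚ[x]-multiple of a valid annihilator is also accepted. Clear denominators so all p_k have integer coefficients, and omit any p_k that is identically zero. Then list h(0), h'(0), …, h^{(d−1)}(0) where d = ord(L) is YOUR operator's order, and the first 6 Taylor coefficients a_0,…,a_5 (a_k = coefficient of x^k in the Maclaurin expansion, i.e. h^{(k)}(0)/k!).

L = -2 + (5 + 8·x)·Dx + (2 + 10·x + 8·x^2)·Dx^2  (order 2).
h: a_k = 7, 8, -13/2, 49/4, -965/32, 5383/64, …
ICs: h(0) = 7, h′(0) = 8.

f: a_k = 4, 2, -1/2, 1/4, -5/32, 7/64, …
g: a_k = 3, 6, -6, 12, -30, 84, …
f+g: L₀ = lclm(L_f,L_g), ord ≤ 1+1.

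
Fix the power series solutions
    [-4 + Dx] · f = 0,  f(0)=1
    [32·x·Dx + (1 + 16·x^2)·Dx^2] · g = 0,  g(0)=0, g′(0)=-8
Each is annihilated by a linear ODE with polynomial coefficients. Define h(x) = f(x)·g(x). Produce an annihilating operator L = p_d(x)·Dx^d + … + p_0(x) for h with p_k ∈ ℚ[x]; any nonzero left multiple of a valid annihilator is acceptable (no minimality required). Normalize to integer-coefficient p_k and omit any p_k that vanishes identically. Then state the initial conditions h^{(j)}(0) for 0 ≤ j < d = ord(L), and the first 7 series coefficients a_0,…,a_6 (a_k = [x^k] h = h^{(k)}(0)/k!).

f: a_k = 1, 4, 8, 32/3, 32/3, 128/15, 256/45, …
g: a_k = 0, -8, 0, 128/3, 0, -2048/5, 0, …
L₀ := L_f ⊗_s L_g (sym. prod.), ord ≤ 2.
L = (16 - 128·x + 256·x^2) + (-8 + 32·x - 128·x^2)·Dx + (1 + 16·x^2)·Dx^2  (order 2).
h: a_k = 0, -8, -32, -64/3, 256/3, -768/5, -11264/9, …
ICs: h(0) = 0, h′(0) = -8.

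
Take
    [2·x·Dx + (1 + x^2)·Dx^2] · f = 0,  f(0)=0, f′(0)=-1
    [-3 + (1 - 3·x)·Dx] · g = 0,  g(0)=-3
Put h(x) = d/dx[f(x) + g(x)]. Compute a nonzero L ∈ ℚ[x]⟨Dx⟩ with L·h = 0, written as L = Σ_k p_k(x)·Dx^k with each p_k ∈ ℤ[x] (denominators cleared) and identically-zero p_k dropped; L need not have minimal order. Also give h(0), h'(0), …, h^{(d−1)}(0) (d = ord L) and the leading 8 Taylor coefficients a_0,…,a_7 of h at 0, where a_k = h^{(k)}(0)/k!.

L = (6 - 72·x - 18·x^2) + (-28 + 6·x - 60·x^2 - 18·x^3)·Dx + (3 - 8·x - 8·x^3 - 3·x^4)·Dx^2  (order 2).
h: a_k = -10, -54, -242, -972, -3646, -13122, -45926, -157464, …
ICs: h(0) = -10, h′(0) = -54.

f: a_k = 0, -1, 0, 1/3, 0, -1/5, 0, 1/7, …
g: a_k = -3, -9, -27, -81, -243, -729, -2187, -6561, …
Weyl lclm of L_f,L_g ⇒ L₀ (ord ≤ 3).
Derive L from L₀ (diff closure).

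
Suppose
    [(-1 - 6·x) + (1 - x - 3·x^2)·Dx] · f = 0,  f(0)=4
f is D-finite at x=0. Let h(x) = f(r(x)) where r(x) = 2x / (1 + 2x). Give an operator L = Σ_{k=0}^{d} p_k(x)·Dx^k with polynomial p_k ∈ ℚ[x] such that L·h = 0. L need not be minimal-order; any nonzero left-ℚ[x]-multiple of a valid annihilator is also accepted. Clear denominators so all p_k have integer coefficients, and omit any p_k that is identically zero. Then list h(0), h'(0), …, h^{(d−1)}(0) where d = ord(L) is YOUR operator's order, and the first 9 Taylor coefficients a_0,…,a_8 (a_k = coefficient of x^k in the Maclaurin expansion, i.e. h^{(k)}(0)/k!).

f: a_k = 4, 4, 16, 28, 76, 160, 388, 868, 2032, …
f∘r: x↦r, Dx↦Dx/r' in L_f ⇒ L₀.
L = (2 + 28·x) + (-1 - 4·x + 8·x^2 + 24·x^3)·Dx  (order 1).
h: a_k = 4, 8, 48, 0, 576, -1152, 9216, -32256, 175104, …
ICs: h(0) = 4.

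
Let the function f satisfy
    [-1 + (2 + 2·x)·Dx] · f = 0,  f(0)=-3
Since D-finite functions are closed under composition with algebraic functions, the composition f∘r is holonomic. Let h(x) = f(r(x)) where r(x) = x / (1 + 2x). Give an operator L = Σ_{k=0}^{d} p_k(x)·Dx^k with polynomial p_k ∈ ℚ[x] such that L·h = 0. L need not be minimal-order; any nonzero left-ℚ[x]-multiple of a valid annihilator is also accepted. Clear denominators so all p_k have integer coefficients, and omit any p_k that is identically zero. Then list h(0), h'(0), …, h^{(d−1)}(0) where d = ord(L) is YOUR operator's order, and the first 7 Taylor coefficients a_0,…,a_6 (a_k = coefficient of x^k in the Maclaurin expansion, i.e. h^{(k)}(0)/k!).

f: a_k = -3, -3/2, 3/8, -3/16, 15/128, -21/256, 63/1024, …
Substitute x→r, Dx→(1/r')Dx; clear ⇒ L₀.
L = -1 + (2 + 10·x + 12·x^2)·Dx  (order 1).
h: a_k = -3, -3/2, 27/8, -123/16, 2271/128, -10629/256, 100935/1024, …
ICs: h(0) = -3.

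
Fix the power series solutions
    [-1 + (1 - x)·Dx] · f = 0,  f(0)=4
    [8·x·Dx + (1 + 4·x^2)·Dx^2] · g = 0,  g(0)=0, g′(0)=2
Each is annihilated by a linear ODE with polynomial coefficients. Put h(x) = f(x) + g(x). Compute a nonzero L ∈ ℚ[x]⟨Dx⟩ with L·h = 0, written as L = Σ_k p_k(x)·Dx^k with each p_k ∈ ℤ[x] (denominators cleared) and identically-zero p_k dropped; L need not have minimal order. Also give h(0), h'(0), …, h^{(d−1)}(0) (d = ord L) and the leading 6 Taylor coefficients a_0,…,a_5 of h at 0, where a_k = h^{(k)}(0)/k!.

L = (-8 + 32·x + 96·x^2)·Dx + (7 - 8·x - 20·x^2 + 96·x^3)·Dx^2 + (-1 - 3·x - 12·x^3 + 16·x^4)·Dx^3  (order 3).
h: a_k = 4, 6, 4, 4/3, 4, 52/5, …
ICs: h(0) = 4, h′(0) = 6, h′′(0) = 8.

f: a_k = 4, 4, 4, 4, 4, 4, …
g: a_k = 0, 2, 0, -8/3, 0, 32/5, …
h₀=f+g: left-lcm gives L₀, ord ≤ 3.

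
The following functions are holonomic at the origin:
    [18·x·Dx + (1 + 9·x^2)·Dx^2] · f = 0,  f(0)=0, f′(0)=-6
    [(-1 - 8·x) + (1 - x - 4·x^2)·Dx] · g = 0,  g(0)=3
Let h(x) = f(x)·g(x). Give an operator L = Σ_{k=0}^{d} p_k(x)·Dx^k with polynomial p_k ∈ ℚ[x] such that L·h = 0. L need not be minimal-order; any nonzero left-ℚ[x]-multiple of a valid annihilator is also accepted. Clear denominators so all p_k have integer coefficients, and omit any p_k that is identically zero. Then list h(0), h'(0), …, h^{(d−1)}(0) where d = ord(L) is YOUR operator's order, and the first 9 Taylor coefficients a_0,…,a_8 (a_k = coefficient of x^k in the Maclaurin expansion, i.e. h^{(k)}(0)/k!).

L = (8 + 18·x + 216·x^2) + (2 - 2·x + 36·x^2 + 216·x^3)·Dx + (-1 + x - 5·x^2 + 9·x^3 + 36·x^4)·Dx^2  (order 2).
h: a_k = 0, -18, -18, -36, -108, -2718/5, -4878/5, -8928/7, -181224/35, …
ICs: h(0) = 0, h′(0) = -18.

f: a_k = 0, -6, 0, 18, 0, -486/5, 0, 4374/7, 0, …
g: a_k = 3, 3, 15, 27, 87, 195, 543, 1323, 3495, …
Product ⇒ symmetric product L₀, ord ≤ 2.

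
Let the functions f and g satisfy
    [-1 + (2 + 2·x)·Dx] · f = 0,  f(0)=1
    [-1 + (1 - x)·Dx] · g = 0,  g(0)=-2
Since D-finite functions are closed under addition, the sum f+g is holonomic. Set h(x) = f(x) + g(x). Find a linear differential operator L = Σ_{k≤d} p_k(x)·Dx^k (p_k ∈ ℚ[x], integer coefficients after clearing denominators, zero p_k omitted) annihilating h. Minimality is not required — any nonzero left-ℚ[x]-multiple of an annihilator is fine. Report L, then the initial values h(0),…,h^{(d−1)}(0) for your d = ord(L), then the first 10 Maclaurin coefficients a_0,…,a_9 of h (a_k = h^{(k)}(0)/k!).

f: a_k = 1, 1/2, -1/8, 1/16, -5/128, 7/256, -21/1024, 33/2048, -429/32768, 715/65536, …
g: a_k = -2, -2, -2, -2, -2, -2, -2, -2, -2, -2, …
f+g: L₀ = lclm(L_f,L_g), ord ≤ 1+1.
L = (5 + 3·x) + (-9 - 14·x - 9·x^2)·Dx + (2 + 6·x - 2·x^2 - 6·x^3)·Dx^2  (order 2).
h: a_k = -1, -3/2, -17/8, -31/16, -261/128, -505/256, -2069/1024, -4063/2048, -65965/32768, -130357/65536, …
ICs: h(0) = -1, h′(0) = -3/2.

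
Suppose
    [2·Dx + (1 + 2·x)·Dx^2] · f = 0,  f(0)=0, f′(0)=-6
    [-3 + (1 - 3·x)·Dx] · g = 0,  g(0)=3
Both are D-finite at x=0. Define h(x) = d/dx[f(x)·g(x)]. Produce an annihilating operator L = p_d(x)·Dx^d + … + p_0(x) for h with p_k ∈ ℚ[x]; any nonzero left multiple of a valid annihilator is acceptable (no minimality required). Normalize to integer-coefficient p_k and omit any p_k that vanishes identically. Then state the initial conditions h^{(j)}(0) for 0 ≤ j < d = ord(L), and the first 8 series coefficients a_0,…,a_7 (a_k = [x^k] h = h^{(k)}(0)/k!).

L = 24 + (5 + 30·x)·Dx + (-1 + x + 6·x^2)·Dx^2  (order 2).
h: a_k = -18, -72, -396, -1440, -5688, -99504/5, -354024/5, -8415936/35, …
ICs: h(0) = -18, h′(0) = -72.

f: a_k = 0, -6, 6, -8, 12, -96/5, 32, -384/7, …
g: a_k = 3, 9, 27, 81, 243, 729, 2187, 6561, …
L₀ := L_f ⊗_s L_g (sym. prod.), ord ≤ 2.
h₀' ⇒ L via d/dx closure of L₀.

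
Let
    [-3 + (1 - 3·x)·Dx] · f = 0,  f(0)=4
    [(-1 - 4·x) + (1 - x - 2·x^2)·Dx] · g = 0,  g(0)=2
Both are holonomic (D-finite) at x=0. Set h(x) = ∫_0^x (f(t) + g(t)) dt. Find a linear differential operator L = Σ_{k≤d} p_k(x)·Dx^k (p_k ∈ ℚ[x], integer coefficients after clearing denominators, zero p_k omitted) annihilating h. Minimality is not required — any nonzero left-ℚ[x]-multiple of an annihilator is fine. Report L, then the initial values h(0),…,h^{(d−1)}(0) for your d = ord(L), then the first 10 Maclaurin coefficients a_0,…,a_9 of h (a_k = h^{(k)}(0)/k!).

L = (-36·x + 36·x^2 - 36·x^3)·Dx + (6 - 6·x - 30·x^2 + 54·x^3 - 72·x^4)·Dx^2 + (-1 + 6·x - 12·x^2 + 8·x^3 + 9·x^4 - 18·x^5)·Dx^3  (order 3).
h: a_k = 0, 6, 7, 14, 59/2, 346/5, 169, 3002/7, 4459/4, 2954, …
ICs: h(0) = 0, h′(0) = 6, h′′(0) = 14.

f: a_k = 4, 12, 36, 108, 324, 972, 2916, 8748, 26244, 78732, …
g: a_k = 2, 2, 6, 10, 22, 42, 86, 170, 342, 682, …
Sum ⇒ L₀ = lclm(L_f,L_g) in ℚ(x)⟨Dx⟩.
Integrate: L := L₀·Dx.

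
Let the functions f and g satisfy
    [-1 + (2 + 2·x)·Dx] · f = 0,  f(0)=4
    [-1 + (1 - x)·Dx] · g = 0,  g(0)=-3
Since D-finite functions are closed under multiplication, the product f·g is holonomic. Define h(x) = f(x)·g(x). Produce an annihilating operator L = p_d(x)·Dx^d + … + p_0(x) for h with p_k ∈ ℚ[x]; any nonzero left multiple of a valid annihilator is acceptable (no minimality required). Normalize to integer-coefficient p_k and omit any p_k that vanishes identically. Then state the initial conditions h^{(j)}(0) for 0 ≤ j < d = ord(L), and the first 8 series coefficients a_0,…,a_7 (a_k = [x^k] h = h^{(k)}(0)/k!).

f: a_k = 4, 2, -1/2, 1/4, -5/32, 7/64, -21/256, 33/512, …
g: a_k = -3, -3, -3, -3, -3, -3, -3, -3, …
Sym-product of L_f,L_g gives L₀ (≤ ord 1).
L = (3 + x) + (-2 + 2·x^2)·Dx  (order 1).
h: a_k = -12, -18, -33/2, -69/4, -537/32, -1095/64, -4317/256, -8733/512, …
ICs: h(0) = -12.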